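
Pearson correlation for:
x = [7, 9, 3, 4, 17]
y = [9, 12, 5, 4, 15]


n=5, Σx=40, Σy=45, Σxy=457, Σx²=444, Σy²=491
r = (5×457 - 40×45)/√((5×444 - 40²)(5×491 - 45²))
= 485/√(620×430) = 485/√266600 ≈ 485/516.3332 ≈ 0.9393

r ≈ 0.9393


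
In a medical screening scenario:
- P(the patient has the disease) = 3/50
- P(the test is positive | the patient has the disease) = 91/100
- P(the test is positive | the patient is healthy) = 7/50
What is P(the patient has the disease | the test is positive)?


Using Bayes' theorem:
P(A|B) = P(B|A)·P(A) / P(B)

P(the test is positive) = 91/100 × 3/50 + 7/50 × 47/50
= 273/5000 + 329/2500 = 931/5000

P(the patient has the disease|the test is positive) = (273/5000) / (931/5000) = 39/133

P(the patient has the disease|the test is positive) = 39/133 ≈ 29.32%


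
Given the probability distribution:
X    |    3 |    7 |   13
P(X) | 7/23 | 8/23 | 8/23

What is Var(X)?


E[X] = 181/23
E[X²] = 1807/23
Var(X) = E[X²] - (E[X])² = 1807/23 - 32761/529 = 8800/529

Var(X) = 8800/529 ≈ 16.6352


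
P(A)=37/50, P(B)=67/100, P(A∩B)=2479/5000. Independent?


P(A)×P(B) = 2479/5000
P(A∩B) = 2479/5000
Equal ✓ → Independent

Yes, independent


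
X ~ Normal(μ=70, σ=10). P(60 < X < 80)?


z₁=(60-70)/10=-1.0, z₂=(80-70)/10=1.0
P = Φ(1.0) - Φ(-1.0) = 0.841345 - 0.158655 = 0.682690 ≈ 0.6827

P(60 < X < 80) ≈ 0.6827


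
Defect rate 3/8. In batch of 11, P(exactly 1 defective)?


Binomial: P(X=1) = C(11,1)×p^1×(1-p)^10
= 11 × 3/8 × 9765625/1073741824 = 322265625/8589934592

P(X=1) = 322265625/8589934592 ≈ 3.75%


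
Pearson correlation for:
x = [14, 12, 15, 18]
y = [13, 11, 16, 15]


n=4, Σx=59, Σy=55, Σxy=824, Σx²=889, Σy²=771
r = (4×824 - 59×55)/√((4×889 - 59²)(4×771 - 55²))
= 51/√(75×59) = 51/√4425 ≈ 51/66.5207 ≈ 0.7667

r ≈ 0.7667


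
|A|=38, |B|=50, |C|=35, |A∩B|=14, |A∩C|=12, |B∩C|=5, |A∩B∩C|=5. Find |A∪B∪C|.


|A∪B∪C| = 38+50+35-14-12-5+5 = 97

|A∪B∪C| = 97


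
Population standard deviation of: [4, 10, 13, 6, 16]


Mean = 49/5
  (4-49/5)²=841/25
  (10-49/5)²=1/25
  (13-49/5)²=256/25
  (6-49/5)²=361/25
  (16-49/5)²=961/25
Σ(x-μ)² = 484/5
σ² = (484/5)/5 = 484/25

σ = √(484/25) ≈ 4.4000


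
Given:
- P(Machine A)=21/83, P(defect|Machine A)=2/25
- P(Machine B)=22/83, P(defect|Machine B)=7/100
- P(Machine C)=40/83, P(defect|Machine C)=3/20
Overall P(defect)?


P(B) = Σ P(B|Aᵢ)×P(Aᵢ)
  2/25×21/83 = 42/2075
  7/100×22/83 = 77/4150
  3/20×40/83 = 6/83
Sum = 461/4150

P(defect) = 461/4150 ≈ 11.11%


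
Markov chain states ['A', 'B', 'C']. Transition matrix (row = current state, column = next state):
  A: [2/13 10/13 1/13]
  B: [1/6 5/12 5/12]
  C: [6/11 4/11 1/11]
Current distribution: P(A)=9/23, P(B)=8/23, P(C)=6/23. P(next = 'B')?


P(next=B) = Σᵢ P(now=i)×P(i→B)
= 9/23×10/13 + 8/23×5/12 + 6/23×4/11
= 90/299 + 10/69 + 24/253 = 232/429

P = 232/429 ≈ 0.5408


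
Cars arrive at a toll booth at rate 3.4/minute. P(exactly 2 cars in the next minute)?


Poisson(λ=3.4): P(X=2) = e^(-λ)×λ^k/k!
= e^(-3.4) × 3.4^2 / 2!
≈ 0.03337326996 × 11.56 / 2 ≈ 0.192898

P(X=2) ≈ 0.192898 ≈ 19.29%


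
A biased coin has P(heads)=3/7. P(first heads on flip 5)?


Geometric: P(X=5) = (1-p)^(k-1)×p = (4/7)^4×3/7 = 768/16807

P(X=5) = 768/16807 ≈ 4.57%


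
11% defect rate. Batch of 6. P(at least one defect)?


P(all good) = (89/100)^6 = 496981290961/1000000000000
P(≥1 defect) = 503018709039/1000000000000

P = 503018709039/1000000000000 ≈ 50.30%


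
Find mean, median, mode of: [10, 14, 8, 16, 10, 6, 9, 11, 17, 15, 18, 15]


Sorted: [6, 8, 9, 10, 10, 11, 14, 15, 15, 16, 17, 18]
Mean = 149/12
Median = 25/2
Freq: {10: 2, 14: 1, 8: 1, 16: 1, 6: 1, 9: 1, 11: 1, 17: 1, 15: 2, 18: 1}
Mode: [10, 15]

Mean=149/12, Median=25/2, Mode=[10, 15]


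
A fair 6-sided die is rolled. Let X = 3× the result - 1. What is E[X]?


E[die] = (1+6)/2 = 7/2
E[X] = 3×7/2 - 1 = 19/2

E[X] = 19/2


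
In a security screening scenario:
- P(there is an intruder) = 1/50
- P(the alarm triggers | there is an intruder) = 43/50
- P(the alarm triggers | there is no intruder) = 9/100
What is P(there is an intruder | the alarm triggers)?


Using Bayes' theorem:
P(A|B) = P(B|A)·P(A) / P(B)

P(the alarm triggers) = 43/50 × 1/50 + 9/100 × 49/50
= 43/2500 + 441/5000 = 527/5000

P(there is an intruder|the alarm triggers) = (43/2500) / (527/5000) = 86/527

P(there is an intruder|the alarm triggers) = 86/527 ≈ 16.32%


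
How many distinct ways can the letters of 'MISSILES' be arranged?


Letters: 8, freq: {'M': 1, 'I': 2, 'S': 3, 'L': 1, 'E': 1}
8!/(1!×2!×3!×1!×1!) = 40320/12 = 3360

3360


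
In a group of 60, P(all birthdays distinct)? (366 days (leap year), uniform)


P(all different) = Π(366-i)/366 for i=0..59
= (366/366)×(365/366)×...×(307/366)
= 0.005966

P ≈ 0.0060 ≈ 0.60%


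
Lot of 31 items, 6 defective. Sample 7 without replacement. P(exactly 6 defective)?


Hypergeometric: C(6,6)×C(25,1)/C(31,7)
= 1×25/2629575 = 1/105183

P(X=6) = 1/105183 ≈ 0.00%


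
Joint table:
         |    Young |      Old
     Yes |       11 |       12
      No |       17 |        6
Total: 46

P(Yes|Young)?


P(Yes|Young) = 11/(11+17) = 11/28

P = 11/28 ≈ 39.29%


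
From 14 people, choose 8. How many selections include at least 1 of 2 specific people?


Complement: C(14,8) - C(12,8) = 3003 - 495 = 2508

2508


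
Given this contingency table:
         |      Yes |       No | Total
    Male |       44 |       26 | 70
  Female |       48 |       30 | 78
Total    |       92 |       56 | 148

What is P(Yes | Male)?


P(Yes | Male) = 44/(44+26) = 44/70 = 22/35

P(Yes|Male) = 22/35 ≈ 62.86%


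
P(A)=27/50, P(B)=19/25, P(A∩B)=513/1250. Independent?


P(A)×P(B) = 513/1250
P(A∩B) = 513/1250
Equal ✓ → Independent

Yes, independent


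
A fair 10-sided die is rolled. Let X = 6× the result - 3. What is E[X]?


E[die] = (1+10)/2 = 11/2
E[X] = 6×11/2 - 3 = 30

E[X] = 30


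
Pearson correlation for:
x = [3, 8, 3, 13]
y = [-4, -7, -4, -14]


n=4, Σx=27, Σy=-29, Σxy=-262, Σx²=251, Σy²=277
r = (4×(-262) - 27×(-29))/√((4×251 - 27²)(4×277 - (-29)²))
= -265/√(275×267) = -265/√73425 ≈ -265/270.9705 ≈ -0.9780

r ≈ -0.9780


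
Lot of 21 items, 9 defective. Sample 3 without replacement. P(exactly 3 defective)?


Hypergeometric: C(9,3)×C(12,0)/C(21,3)
= 84×1/1330 = 6/95

P(X=3) = 6/95 ≈ 6.32%


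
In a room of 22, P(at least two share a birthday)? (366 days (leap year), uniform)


P(all different) = Π(366-i)/366 for i=0..21
= 0.525249
P(match) = 1 - 0.525249 = 0.474751

P ≈ 0.4748 ≈ 47.48%


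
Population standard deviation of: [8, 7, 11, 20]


Mean = 46/4 = 23/2
  (8-23/2)²=49/4
  (7-23/2)²=81/4
  (11-23/2)²=1/4
  (20-23/2)²=289/4
Σ(x-μ)² = 105
σ² = 105/4

σ = √(105/4) ≈ 5.1235


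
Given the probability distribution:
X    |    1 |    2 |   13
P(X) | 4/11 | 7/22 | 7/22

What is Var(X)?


E[X] = 113/22
E[X²] = 1219/22
Var(X) = E[X²] - (E[X])² = 1219/22 - 12769/484 = 14049/484

Var(X) = 14049/484 ≈ 29.0269


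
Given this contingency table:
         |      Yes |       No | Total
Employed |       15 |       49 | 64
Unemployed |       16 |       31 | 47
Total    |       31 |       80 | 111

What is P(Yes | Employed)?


P(Yes | Employed) = 15/(15+49) = 15/64

P(Yes|Employed) = 15/64 ≈ 23.44%


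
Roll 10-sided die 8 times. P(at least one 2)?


P(no 2)^8 = (9/10)^8 = 43046721/100000000
P(≥1) = 1 - 43046721/100000000 = 56953279/100000000

P = 56953279/100000000 ≈ 56.95%


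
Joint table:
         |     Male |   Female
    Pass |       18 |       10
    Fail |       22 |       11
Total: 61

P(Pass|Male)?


P(Pass|Male) = 18/(18+22) = 18/40 = 9/20

P = 9/20 ≈ 45.00%


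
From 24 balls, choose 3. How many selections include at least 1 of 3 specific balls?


Complement: C(24,3) - C(21,3) = 2024 - 1330 = 694

694


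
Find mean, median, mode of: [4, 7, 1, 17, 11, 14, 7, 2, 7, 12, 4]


Sorted: [1, 2, 4, 4, 7, 7, 7, 11, 12, 14, 17]
Mean = 86/11
Median = 7
Freq: {4: 2, 7: 3, 1: 1, 17: 1, 11: 1, 14: 1, 2: 1, 12: 1}
Mode: [7]

Mean=86/11, Median=7, Mode=7


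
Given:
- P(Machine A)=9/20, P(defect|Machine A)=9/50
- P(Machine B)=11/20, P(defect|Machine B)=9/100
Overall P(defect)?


P(B) = Σ P(B|Aᵢ)×P(Aᵢ)
  9/50×9/20 = 81/1000
  9/100×11/20 = 99/2000
Sum = 261/2000

P(defect) = 261/2000 ≈ 13.05%


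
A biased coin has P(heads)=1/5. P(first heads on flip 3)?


Geometric: P(X=3) = (1-p)^(k-1)×p = (4/5)^2×1/5 = 16/125

P(X=3) = 16/125 ≈ 12.80%


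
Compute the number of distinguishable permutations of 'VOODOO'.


Letters: 6, freq: {'V': 1, 'O': 4, 'D': 1}
6!/(1!×4!×1!) = 720/24 = 30

30


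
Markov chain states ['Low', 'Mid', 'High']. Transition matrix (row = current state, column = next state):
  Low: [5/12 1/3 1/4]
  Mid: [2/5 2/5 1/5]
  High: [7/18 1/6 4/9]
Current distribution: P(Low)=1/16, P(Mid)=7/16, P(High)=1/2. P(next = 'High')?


P(next=High) = Σᵢ P(now=i)×P(i→High)
= 1/16×1/4 + 7/16×1/5 + 1/2×4/9
= 1/64 + 7/80 + 2/9 = 937/2880

P = 937/2880 ≈ 0.3253


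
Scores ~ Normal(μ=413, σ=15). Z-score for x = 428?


z = (x - μ)/σ = (428 - 413)/15 = 1.0

z = 1.0


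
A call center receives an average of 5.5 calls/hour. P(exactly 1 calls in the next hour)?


Poisson(λ=5.5): P(X=1) = e^(-λ)×λ^k/k!
= e^(-5.5) × 5.5^1 / 1!
≈ 0.004086771438 × 5.5 / 1 ≈ 0.022477

P(X=1) ≈ 0.022477 ≈ 2.25%


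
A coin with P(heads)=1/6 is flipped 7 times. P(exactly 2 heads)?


Binomial: P(X=2) = C(7,2)×p^2×(1-p)^5
= 21 × 1/36 × 3125/7776 = 21875/93312

P(X=2) = 21875/93312 ≈ 23.44%


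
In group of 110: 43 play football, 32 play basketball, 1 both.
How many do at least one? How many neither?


|A∪B| = 43+32-1 = 74
Neither = 110-74 = 36

At least one: 74; Neither: 36


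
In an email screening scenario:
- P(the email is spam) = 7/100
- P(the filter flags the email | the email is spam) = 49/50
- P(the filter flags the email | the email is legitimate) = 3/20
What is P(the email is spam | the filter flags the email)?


Using Bayes' theorem:
P(A|B) = P(B|A)·P(A) / P(B)

P(the filter flags the email) = 49/50 × 7/100 + 3/20 × 93/100
= 343/5000 + 279/2000 = 2081/10000

P(the email is spam|the filter flags the email) = (343/5000) / (2081/10000) = 686/2081

P(the email is spam|the filter flags the email) = 686/2081 ≈ 32.96%


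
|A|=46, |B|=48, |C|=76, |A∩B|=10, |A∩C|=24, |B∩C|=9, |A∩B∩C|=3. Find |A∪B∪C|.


|A∪B∪C| = 46+48+76-10-24-9+3 = 130

|A∪B∪C| = 130


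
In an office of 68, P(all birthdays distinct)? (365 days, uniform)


P(all different) = Π(365-i)/365 for i=0..67
= (365/365)×(364/365)×...×(298/365)
= 0.001274

P ≈ 0.0013 ≈ 0.13%


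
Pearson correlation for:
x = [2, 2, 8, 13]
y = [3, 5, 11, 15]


n=4, Σx=25, Σy=34, Σxy=299, Σx²=241, Σy²=380
r = (4×299 - 25×34)/√((4×241 - 25²)(4×380 - 34²))
= 346/√(339×364) = 346/√123396 ≈ 346/351.2777 ≈ 0.9850

r ≈ 0.9850


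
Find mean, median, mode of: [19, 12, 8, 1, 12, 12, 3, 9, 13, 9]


Sorted: [1, 3, 8, 9, 9, 12, 12, 12, 13, 19]
Mean = 98/10 = 49/5
Median = 21/2
Freq: {19: 1, 12: 3, 8: 1, 1: 1, 3: 1, 9: 2, 13: 1}
Mode: [12]

Mean=49/5, Median=21/2, Mode=12


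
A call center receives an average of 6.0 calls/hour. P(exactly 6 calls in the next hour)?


Poisson(λ=6.0): P(X=6) = e^(-λ)×λ^k/k!
= e^(-6.0) × 6.0^6 / 6!
≈ 0.002478752177 × 46656 / 720 ≈ 0.160623

P(X=6) ≈ 0.160623 ≈ 16.06%


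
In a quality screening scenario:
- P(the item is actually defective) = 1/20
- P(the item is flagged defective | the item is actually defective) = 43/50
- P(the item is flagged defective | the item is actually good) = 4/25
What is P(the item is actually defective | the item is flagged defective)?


Using Bayes' theorem:
P(A|B) = P(B|A)·P(A) / P(B)

P(the item is flagged defective) = 43/50 × 1/20 + 4/25 × 19/20
= 43/1000 + 19/125 = 39/200

P(the item is actually defective|the item is flagged defective) = (43/1000) / (39/200) = 43/195

P(the item is actually defective|the item is flagged defective) = 43/195 ≈ 22.05%


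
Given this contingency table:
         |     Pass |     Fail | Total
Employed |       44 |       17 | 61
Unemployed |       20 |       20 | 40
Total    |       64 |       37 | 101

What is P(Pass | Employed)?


P(Pass | Employed) = 44/(44+17) = 44/61

P(Pass|Employed) = 44/61 ≈ 72.13%


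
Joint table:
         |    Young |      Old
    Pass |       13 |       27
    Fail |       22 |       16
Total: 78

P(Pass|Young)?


P(Pass|Young) = 13/(13+22) = 13/35

P = 13/35 ≈ 37.14%


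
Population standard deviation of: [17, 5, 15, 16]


Mean = 53/4
  (17-53/4)²=225/16
  (5-53/4)²=1089/16
  (15-53/4)²=49/16
  (16-53/4)²=121/16
Σ(x-μ)² = 371/4
σ² = (371/4)/4 = 371/16

σ = √(371/16) ≈ 4.8153


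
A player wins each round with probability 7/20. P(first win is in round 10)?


Geometric: P(X=10) = (1-p)^(k-1)×p = (13/20)^9×7/20 = 74231495611/10240000000000

P(X=10) = 74231495611/10240000000000 ≈ 0.72%


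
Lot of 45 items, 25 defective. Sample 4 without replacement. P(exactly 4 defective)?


Hypergeometric: C(25,4)×C(20,0)/C(45,4)
= 12650×1/148995 = 230/2709

P(X=4) = 230/2709 ≈ 8.49%


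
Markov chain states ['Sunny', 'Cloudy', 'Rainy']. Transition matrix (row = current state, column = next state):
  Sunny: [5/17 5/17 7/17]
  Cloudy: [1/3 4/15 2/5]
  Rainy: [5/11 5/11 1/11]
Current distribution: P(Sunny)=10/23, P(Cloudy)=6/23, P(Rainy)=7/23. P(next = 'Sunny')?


P(next=Sunny) = Σᵢ P(now=i)×P(i→Sunny)
= 10/23×5/17 + 6/23×1/3 + 7/23×5/11
= 50/391 + 2/23 + 35/253 = 1519/4301

P = 1519/4301 ≈ 0.3532


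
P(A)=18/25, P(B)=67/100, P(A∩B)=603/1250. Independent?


P(A)×P(B) = 603/1250
P(A∩B) = 603/1250
Equal ✓ → Independent

Yes, independent


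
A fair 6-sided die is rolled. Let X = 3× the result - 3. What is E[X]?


E[die] = (1+6)/2 = 7/2
E[X] = 3×7/2 - 3 = 15/2

E[X] = 15/2


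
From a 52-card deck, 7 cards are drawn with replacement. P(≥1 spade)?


P(not a spade) = 39/52 = 3/4
P(none in 7 draws) = (3/4)^7 = 2187/16384
P(≥1 spade) = 1 - 2187/16384 = 14197/16384

P = 14197/16384 ≈ 86.65%


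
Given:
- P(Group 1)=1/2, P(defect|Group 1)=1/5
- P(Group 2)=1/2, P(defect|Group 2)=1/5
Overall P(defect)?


P(B) = Σ P(B|Aᵢ)×P(Aᵢ)
  1/5×1/2 = 1/10
  1/5×1/2 = 1/10
Sum = 1/5

P(defect) = 1/5 ≈ 20.00%


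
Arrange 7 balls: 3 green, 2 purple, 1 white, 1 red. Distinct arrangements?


7!/(3!×2!×1!×1!) = 420

420


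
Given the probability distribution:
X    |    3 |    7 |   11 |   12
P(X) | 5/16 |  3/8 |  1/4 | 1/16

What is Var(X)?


E[X] = 113/16
E[X²] = 967/16
Var(X) = E[X²] - (E[X])² = 967/16 - 12769/256 = 2703/256

Var(X) = 2703/256 ≈ 10.5586


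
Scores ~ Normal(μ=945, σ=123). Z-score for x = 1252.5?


z = (x - μ)/σ = (1252.5 - 945)/123 = 2.5

z = 2.5


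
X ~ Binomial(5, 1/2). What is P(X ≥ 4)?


P(X ≥ 4) = Σ P(X=i) for i=4..5
P(X=4) = 5/32
P(X=5) = 1/32
Sum = 3/16

P(X ≥ 4) = 3/16 ≈ 18.75%


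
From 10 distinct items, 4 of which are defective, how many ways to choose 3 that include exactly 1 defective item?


Choose 1 of the 4 defective items and 2 of the other 6 items:
C(4,1)×C(6,2) = 4×15 = 60

60


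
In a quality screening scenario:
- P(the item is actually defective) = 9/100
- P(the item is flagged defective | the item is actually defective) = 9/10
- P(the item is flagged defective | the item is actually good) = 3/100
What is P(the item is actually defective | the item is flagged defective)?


Using Bayes' theorem:
P(A|B) = P(B|A)·P(A) / P(B)

P(the item is flagged defective) = 9/10 × 9/100 + 3/100 × 91/100
= 81/1000 + 273/10000 = 1083/10000

P(the item is actually defective|the item is flagged defective) = (81/1000) / (1083/10000) = 270/361

P(the item is actually defective|the item is flagged defective) = 270/361 ≈ 74.79%


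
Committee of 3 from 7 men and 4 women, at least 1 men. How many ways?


Count by #men:
  1M,2W: C(7,1)×C(4,2)=42
  2M,1W: C(7,2)×C(4,1)=84
  3M,0W: C(7,3)×C(4,0)=35
Total = 161

161


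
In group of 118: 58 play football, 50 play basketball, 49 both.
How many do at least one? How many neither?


|A∪B| = 58+50-49 = 59
Neither = 118-59 = 59

At least one: 59; Neither: 59


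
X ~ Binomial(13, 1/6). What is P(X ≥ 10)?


P(X ≥ 10) = Σ P(X=i) for i=10..13
P(X=10) = 17875/6530347008
P(X=11) = 325/2176782336
P(X=12) = 65/13060694016
P(X=13) = 1/13060694016
Sum = 18883/6530347008

P(X ≥ 10) = 18883/6530347008 ≈ 0.00%


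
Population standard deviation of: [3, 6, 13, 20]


Mean = 42/4 = 21/2
  (3-21/2)²=225/4
  (6-21/2)²=81/4
  (13-21/2)²=25/4
  (20-21/2)²=361/4
Σ(x-μ)² = 173
σ² = 173/4

σ = √(173/4) ≈ 6.5765


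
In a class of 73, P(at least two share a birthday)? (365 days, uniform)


P(all different) = Π(365-i)/365 for i=0..72
= 0.000439
P(match) = 1 - 0.000439 = 0.999561

P ≈ 0.9996 ≈ 99.96%


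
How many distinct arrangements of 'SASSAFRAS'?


Letters: 9, freq: {'S': 4, 'A': 3, 'F': 1, 'R': 1}
9!/(4!×3!×1!×1!) = 362880/144 = 2520

2520


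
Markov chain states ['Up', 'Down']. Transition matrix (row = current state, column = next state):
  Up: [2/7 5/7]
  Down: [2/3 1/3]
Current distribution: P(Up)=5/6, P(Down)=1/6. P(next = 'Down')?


P(next=Down) = Σᵢ P(now=i)×P(i→Down)
= 5/6×5/7 + 1/6×1/3
= 25/42 + 1/18 = 41/63

P = 41/63 ≈ 0.6508


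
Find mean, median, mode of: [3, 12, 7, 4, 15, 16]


Sorted: [3, 4, 7, 12, 15, 16]
Mean = 57/6 = 19/2
Median = 19/2
Freq: {3: 1, 12: 1, 7: 1, 4: 1, 15: 1, 16: 1}
Mode: No mode

Mean=19/2, Median=19/2, Mode=No mode


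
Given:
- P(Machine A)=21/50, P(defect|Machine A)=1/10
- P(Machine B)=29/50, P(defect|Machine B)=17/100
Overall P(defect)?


P(B) = Σ P(B|Aᵢ)×P(Aᵢ)
  1/10×21/50 = 21/500
  17/100×29/50 = 493/5000
Sum = 703/5000

P(defect) = 703/5000 ≈ 14.06%


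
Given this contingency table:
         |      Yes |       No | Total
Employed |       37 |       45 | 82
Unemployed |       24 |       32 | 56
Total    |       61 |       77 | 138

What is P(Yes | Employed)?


P(Yes | Employed) = 37/(37+45) = 37/82

P(Yes|Employed) = 37/82 ≈ 45.12%


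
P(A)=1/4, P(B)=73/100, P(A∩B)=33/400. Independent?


P(A)×P(B) = 73/400
P(A∩B) = 33/400
Not equal → NOT independent

No, not independent


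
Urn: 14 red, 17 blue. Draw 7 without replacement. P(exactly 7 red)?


Hypergeometric: C(14,7)×C(17,0)/C(31,7)
= 3432×1/2629575 = 88/67425

P(X=7) = 88/67425 ≈ 0.13%


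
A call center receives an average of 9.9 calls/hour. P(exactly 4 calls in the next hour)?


Poisson(λ=9.9): P(X=4) = e^(-λ)×λ^k/k!
= e^(-9.9) × 9.9^4 / 4!
≈ 5.017468206e-05 × 9605.9601 / 24 ≈ 0.020082

P(X=4) ≈ 0.020082 ≈ 2.01%


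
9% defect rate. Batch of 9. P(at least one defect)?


P(all good) = (91/100)^9 = 427929800129788411/1000000000000000000
P(≥1 defect) = 572070199870211589/1000000000000000000

P = 572070199870211589/1000000000000000000 ≈ 57.21%


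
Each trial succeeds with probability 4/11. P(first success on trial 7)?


Geometric: P(X=7) = (1-p)^(k-1)×p = (7/11)^6×4/11 = 470596/19487171

P(X=7) = 470596/19487171 ≈ 2.41%


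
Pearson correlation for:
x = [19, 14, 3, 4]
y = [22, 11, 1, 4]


n=4, Σx=40, Σy=38, Σxy=591, Σx²=582, Σy²=622
r = (4×591 - 40×38)/√((4×582 - 40²)(4×622 - 38²))
= 844/√(728×1044) = 844/√760032 ≈ 844/871.7981 ≈ 0.9681

r ≈ 0.9681


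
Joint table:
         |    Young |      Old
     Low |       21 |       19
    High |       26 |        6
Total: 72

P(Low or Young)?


P(Low∨Young) = P(Low) + P(Young) - P(Low∧Young)
= (40 + 47 - 21)/72 = 66/72 = 11/12

P = 11/12 ≈ 91.67%


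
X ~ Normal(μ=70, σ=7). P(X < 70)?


z = (70-70)/7 = 0.0
P(Z < 0.0) = 0.5000

P(X < 70) ≈ 0.5000


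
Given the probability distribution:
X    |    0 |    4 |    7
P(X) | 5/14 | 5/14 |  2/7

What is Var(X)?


E[X] = 24/7
E[X²] = 138/7
Var(X) = E[X²] - (E[X])² = 138/7 - 576/49 = 390/49

Var(X) = 390/49 ≈ 7.9592


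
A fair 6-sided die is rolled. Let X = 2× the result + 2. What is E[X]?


E[die] = (1+6)/2 = 7/2
E[X] = 2×7/2 + 2 = 9

E[X] = 9


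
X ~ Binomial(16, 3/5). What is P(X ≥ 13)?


P(X ≥ 13) = Σ P(X=i) for i=13..16
P(X=13) = 1428513408/30517578125
P(X=14) = 459165024/30517578125
P(X=15) = 459165024/152587890625
P(X=16) = 43046721/152587890625
Sum = 1988120781/30517578125

P(X ≥ 13) = 1988120781/30517578125 ≈ 6.51%


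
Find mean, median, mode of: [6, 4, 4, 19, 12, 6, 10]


Sorted: [4, 4, 6, 6, 10, 12, 19]
Mean = 61/7
Median = 6
Freq: {6: 2, 4: 2, 19: 1, 12: 1, 10: 1}
Mode: [4, 6]

Mean=61/7, Median=6, Mode=[4, 6]


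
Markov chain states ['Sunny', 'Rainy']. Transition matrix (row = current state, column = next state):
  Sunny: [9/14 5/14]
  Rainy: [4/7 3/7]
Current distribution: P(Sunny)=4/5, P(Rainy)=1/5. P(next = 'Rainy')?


P(next=Rainy) = Σᵢ P(now=i)×P(i→Rainy)
= 4/5×5/14 + 1/5×3/7
= 2/7 + 3/35 = 13/35

P = 13/35 ≈ 0.3714


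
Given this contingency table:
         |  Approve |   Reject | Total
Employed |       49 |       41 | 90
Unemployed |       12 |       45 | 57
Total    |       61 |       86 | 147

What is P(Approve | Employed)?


P(Approve | Employed) = 49/(49+41) = 49/90

P(Approve|Employed) = 49/90 ≈ 54.44%


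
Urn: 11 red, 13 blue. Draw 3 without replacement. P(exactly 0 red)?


Hypergeometric: C(11,0)×C(13,3)/C(24,3)
= 1×286/2024 = 13/92

P(X=0) = 13/92 ≈ 14.13%


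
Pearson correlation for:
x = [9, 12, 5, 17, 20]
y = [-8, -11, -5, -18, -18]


n=5, Σx=63, Σy=-60, Σxy=-895, Σx²=939, Σy²=858
r = (5×(-895) - 63×(-60))/√((5×939 - 63²)(5×858 - (-60)²))
= -695/√(726×690) = -695/√500940 ≈ -695/707.7711 ≈ -0.9820

r ≈ -0.9820


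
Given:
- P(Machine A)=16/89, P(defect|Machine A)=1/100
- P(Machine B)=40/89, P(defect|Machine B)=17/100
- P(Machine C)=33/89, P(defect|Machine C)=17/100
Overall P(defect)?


P(B) = Σ P(B|Aᵢ)×P(Aᵢ)
  1/100×16/89 = 4/2225
  17/100×40/89 = 34/445
  17/100×33/89 = 561/8900
Sum = 1257/8900

P(defect) = 1257/8900 ≈ 14.12%


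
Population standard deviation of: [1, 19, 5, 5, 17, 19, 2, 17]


Mean = 85/8
  (1-85/8)²=5929/64
  (19-85/8)²=4489/64
  (5-85/8)²=2025/64
  (5-85/8)²=2025/64
  (17-85/8)²=2601/64
  (19-85/8)²=4489/64
  (2-85/8)²=4761/64
  (17-85/8)²=2601/64
Σ(x-μ)² = 3615/8
σ² = (3615/8)/8 = 3615/64

σ = √(3615/64) ≈ 7.5156


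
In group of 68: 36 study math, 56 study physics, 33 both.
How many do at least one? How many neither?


|A∪B| = 36+56-33 = 59
Neither = 68-59 = 9

At least one: 59; Neither: 9


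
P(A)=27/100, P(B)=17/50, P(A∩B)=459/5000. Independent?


P(A)×P(B) = 459/5000
P(A∩B) = 459/5000
Equal ✓ → Independent

Yes, independent


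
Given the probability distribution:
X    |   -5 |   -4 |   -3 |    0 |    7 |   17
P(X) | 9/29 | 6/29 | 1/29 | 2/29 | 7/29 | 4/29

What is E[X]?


E[X] = Σ x·P(X=x)
= (-5)×(9/29) + (-4)×(6/29) + (-3)×(1/29) + (0)×(2/29) + (7)×(7/29) + (17)×(4/29)
= 45/29

E[X] = 45/29


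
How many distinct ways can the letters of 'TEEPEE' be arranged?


Letters: 6, freq: {'T': 1, 'E': 4, 'P': 1}
6!/(1!×4!×1!) = 720/24 = 30

30


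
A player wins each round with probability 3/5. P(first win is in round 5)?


Geometric: P(X=5) = (1-p)^(k-1)×p = (2/5)^4×3/5 = 48/3125

P(X=5) = 48/3125 ≈ 1.54%


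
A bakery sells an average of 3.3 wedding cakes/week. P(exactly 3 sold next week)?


Poisson(λ=3.3): P(X=3) = e^(-λ)×λ^k/k!
= e^(-3.3) × 3.3^3 / 3!
≈ 0.0368831674 × 35.937 / 6 ≈ 0.220912

P(X=3) ≈ 0.220912 ≈ 22.09%


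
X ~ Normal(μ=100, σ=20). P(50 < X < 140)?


z₁=(50-100)/20=-2.5, z₂=(140-100)/20=2.0
P = Φ(2.0) - Φ(-2.5) = 0.977250 - 0.006210 = 0.971040 ≈ 0.9710

P(50 < X < 140) ≈ 0.9710


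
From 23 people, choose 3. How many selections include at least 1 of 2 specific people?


Complement: C(23,3) - C(21,3) = 1771 - 1330 = 441

441


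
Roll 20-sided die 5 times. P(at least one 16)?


P(no 16)^5 = (19/20)^5 = 2476099/3200000
P(≥1) = 1 - 2476099/3200000 = 723901/3200000

P = 723901/3200000 ≈ 22.62%


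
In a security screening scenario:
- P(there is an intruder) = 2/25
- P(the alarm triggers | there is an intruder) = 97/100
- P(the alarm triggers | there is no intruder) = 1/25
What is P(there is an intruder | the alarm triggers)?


Using Bayes' theorem:
P(A|B) = P(B|A)·P(A) / P(B)

P(the alarm triggers) = 97/100 × 2/25 + 1/25 × 23/25
= 97/1250 + 23/625 = 143/1250

P(there is an intruder|the alarm triggers) = (97/1250) / (143/1250) = 97/143

P(there is an intruder|the alarm triggers) = 97/143 ≈ 67.83%


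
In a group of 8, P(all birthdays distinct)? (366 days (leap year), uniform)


P(all different) = Π(366-i)/366 for i=0..7
= (366/366)×(365/366)×...×(359/366)
= 0.925861

P ≈ 0.9259 ≈ 92.59%


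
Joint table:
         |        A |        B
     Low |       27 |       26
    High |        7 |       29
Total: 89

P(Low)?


P(Low) = (27+26)/89 = 53/89

P(Low) = 53/89 ≈ 59.55%


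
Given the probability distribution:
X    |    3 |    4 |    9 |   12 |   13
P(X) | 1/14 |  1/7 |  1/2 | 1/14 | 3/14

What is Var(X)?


E[X] = 125/14
E[X²] = 1259/14
Var(X) = E[X²] - (E[X])² = 1259/14 - 15625/196 = 2001/196

Var(X) = 2001/196 ≈ 10.2092


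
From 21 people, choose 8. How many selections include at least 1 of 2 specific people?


Complement: C(21,8) - C(19,8) = 203490 - 75582 = 127908

127908


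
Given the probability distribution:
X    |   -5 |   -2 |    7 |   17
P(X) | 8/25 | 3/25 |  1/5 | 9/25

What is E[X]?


E[X] = Σ x·P(X=x)
= (-5)×(8/25) + (-2)×(3/25) + (7)×(1/5) + (17)×(9/25)
= 142/25

E[X] = 142/25


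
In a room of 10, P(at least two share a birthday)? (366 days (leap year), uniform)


P(all different) = Π(366-i)/366 for i=0..9
= 0.883355
P(match) = 1 - 0.883355 = 0.116645

P ≈ 0.1166 ≈ 11.66%


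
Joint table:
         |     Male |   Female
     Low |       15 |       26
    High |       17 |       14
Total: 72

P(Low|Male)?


P(Low|Male) = 15/(15+17) = 15/32

P = 15/32 ≈ 46.88%


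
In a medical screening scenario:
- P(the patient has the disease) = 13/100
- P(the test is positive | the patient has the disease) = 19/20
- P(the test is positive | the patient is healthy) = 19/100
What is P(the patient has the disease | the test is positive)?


Using Bayes' theorem:
P(A|B) = P(B|A)·P(A) / P(B)

P(the test is positive) = 19/20 × 13/100 + 19/100 × 87/100
= 247/2000 + 1653/10000 = 361/1250

P(the patient has the disease|the test is positive) = (247/2000) / (361/1250) = 65/152

P(the patient has the disease|the test is positive) = 65/152 ≈ 42.76%


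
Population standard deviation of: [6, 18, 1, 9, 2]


Mean = 36/5
  (6-36/5)²=36/25
  (18-36/5)²=2916/25
  (1-36/5)²=961/25
  (9-36/5)²=81/25
  (2-36/5)²=676/25
Σ(x-μ)² = 934/5
σ² = (934/5)/5 = 934/25

σ = √(934/25) ≈ 6.1123


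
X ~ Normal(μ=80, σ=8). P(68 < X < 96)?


z₁=(68-80)/8=-1.5, z₂=(96-80)/8=2.0
P = Φ(2.0) - Φ(-1.5) = 0.977250 - 0.066807 = 0.910443 ≈ 0.9104

P(68 < X < 96) ≈ 0.9104


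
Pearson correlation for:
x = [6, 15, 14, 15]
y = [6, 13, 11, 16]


n=4, Σx=50, Σy=46, Σxy=625, Σx²=682, Σy²=582
r = (4×625 - 50×46)/√((4×682 - 50²)(4×582 - 46²))
= 200/√(228×212) = 200/√48336 ≈ 200/219.8545 ≈ 0.9097

r ≈ 0.9097


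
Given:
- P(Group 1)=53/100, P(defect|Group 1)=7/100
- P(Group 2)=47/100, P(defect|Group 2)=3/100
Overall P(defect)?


P(B) = Σ P(B|Aᵢ)×P(Aᵢ)
  7/100×53/100 = 371/10000
  3/100×47/100 = 141/10000
Sum = 32/625

P(defect) = 32/625 ≈ 5.12%


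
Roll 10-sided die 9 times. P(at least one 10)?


P(no 10)^9 = (9/10)^9 = 387420489/1000000000
P(≥1) = 1 - 387420489/1000000000 = 612579511/1000000000

P = 612579511/1000000000 ≈ 61.26%


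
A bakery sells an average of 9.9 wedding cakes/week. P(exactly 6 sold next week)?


Poisson(λ=9.9): P(X=6) = e^(-λ)×λ^k/k!
= e^(-9.9) × 9.9^6 / 6!
≈ 5.017468206e-05 × 941480.149401 / 720 ≈ 0.065609

P(X=6) ≈ 0.065609 ≈ 6.56%


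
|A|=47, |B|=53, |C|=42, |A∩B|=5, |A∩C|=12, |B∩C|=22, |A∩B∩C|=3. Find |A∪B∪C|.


|A∪B∪C| = 47+53+42-5-12-22+3 = 106

|A∪B∪C| = 106


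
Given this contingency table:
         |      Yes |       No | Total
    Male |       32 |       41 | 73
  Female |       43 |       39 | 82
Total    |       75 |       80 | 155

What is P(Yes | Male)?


P(Yes | Male) = 32/(32+41) = 32/73

P(Yes|Male) = 32/73 ≈ 43.84%


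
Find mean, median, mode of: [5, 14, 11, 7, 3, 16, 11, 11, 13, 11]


Sorted: [3, 5, 7, 11, 11, 11, 11, 13, 14, 16]
Mean = 102/10 = 51/5
Median = 11
Freq: {5: 1, 14: 1, 11: 4, 7: 1, 3: 1, 16: 1, 13: 1}
Mode: [11]

Mean=51/5, Median=11, Mode=11


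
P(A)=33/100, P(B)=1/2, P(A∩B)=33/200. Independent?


P(A)×P(B) = 33/200
P(A∩B) = 33/200
Equal ✓ → Independent

Yes, independent


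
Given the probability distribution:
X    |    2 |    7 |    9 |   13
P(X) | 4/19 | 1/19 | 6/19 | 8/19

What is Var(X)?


E[X] = 173/19
E[X²] = 1903/19
Var(X) = E[X²] - (E[X])² = 1903/19 - 29929/361 = 6228/361

Var(X) = 6228/361 ≈ 17.2521


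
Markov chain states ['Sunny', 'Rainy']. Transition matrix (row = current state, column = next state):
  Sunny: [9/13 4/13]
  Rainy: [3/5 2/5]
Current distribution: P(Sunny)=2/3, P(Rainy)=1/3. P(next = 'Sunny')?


P(next=Sunny) = Σᵢ P(now=i)×P(i→Sunny)
= 2/3×9/13 + 1/3×3/5
= 6/13 + 1/5 = 43/65

P = 43/65 ≈ 0.6615


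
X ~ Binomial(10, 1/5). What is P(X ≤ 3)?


P(X ≤ 3) = Σ P(X=i) for i=0..3
P(X=0) = 1048576/9765625
P(X=1) = 524288/1953125
P(X=2) = 589824/1953125
P(X=3) = 393216/1953125
Sum = 8585216/9765625

P(X ≤ 3) = 8585216/9765625 ≈ 87.91%


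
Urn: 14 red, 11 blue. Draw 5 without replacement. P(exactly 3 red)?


Hypergeometric: C(14,3)×C(11,2)/C(25,5)
= 364×55/53130 = 26/69

P(X=3) = 26/69 ≈ 37.68%


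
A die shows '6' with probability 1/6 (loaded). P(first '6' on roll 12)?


Geometric: P(X=12) = (1-p)^(k-1)×p = (5/6)^11×1/6 = 48828125/2176782336

P(X=12) = 48828125/2176782336 ≈ 2.24%


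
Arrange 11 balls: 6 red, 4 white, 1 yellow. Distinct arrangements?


11!/(6!×4!×1!) = 2310

2310


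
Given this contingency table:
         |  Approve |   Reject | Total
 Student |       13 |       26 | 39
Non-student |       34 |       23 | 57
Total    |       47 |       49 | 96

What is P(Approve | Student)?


P(Approve | Student) = 13/(13+26) = 13/39 = 1/3

P(Approve|Student) = 1/3 ≈ 33.33%


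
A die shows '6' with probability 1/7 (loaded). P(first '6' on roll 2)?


Geometric: P(X=2) = (1-p)^(k-1)×p = (6/7)^1×1/7 = 6/49

P(X=2) = 6/49 ≈ 12.24%


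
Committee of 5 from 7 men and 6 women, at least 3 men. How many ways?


Count by #men:
  3M,2W: C(7,3)×C(6,2)=525
  4M,1W: C(7,4)×C(6,1)=210
  5M,0W: C(7,5)×C(6,0)=21
Total = 756

756


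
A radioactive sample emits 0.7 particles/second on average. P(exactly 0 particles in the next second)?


Poisson(λ=0.7): P(X=0) = e^(-λ)×λ^k/k!
= e^(-0.7) × 0.7^0 / 0!
≈ 0.4965853038 × 1 / 1 ≈ 0.496585

P(X=0) ≈ 0.496585 ≈ 49.66%


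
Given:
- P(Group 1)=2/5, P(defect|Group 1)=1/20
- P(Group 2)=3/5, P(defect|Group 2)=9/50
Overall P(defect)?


P(B) = Σ P(B|Aᵢ)×P(Aᵢ)
  1/20×2/5 = 1/50
  9/50×3/5 = 27/250
Sum = 16/125

P(defect) = 16/125 ≈ 12.80%


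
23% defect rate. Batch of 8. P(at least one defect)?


P(all good) = (77/100)^8 = 1235736291547681/10000000000000000
P(≥1 defect) = 8764263708452319/10000000000000000

P = 8764263708452319/10000000000000000 ≈ 87.64%


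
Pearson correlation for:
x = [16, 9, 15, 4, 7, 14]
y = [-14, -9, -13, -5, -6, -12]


n=6, Σx=65, Σy=-59, Σxy=-730, Σx²=823, Σy²=651
r = (6×(-730) - 65×(-59))/√((6×823 - 65²)(6×651 - (-59)²))
= -545/√(713×425) = -545/√303025 ≈ -545/550.4771 ≈ -0.9901

r ≈ -0.9901


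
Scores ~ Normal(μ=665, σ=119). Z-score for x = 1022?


z = (x - μ)/σ = (1022 - 665)/119 = 3.0

z = 3.0


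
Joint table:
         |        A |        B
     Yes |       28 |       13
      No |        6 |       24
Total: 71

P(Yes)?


P(Yes) = (28+13)/71 = 41/71

P(Yes) = 41/71 ≈ 57.75%


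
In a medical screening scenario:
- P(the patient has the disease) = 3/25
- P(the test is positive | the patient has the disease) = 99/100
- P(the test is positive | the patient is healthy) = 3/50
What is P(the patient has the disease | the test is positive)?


Using Bayes' theorem:
P(A|B) = P(B|A)·P(A) / P(B)

P(the test is positive) = 99/100 × 3/25 + 3/50 × 22/25
= 297/2500 + 33/625 = 429/2500

P(the patient has the disease|the test is positive) = (297/2500) / (429/2500) = 9/13

P(the patient has the disease|the test is positive) = 9/13 ≈ 69.23%


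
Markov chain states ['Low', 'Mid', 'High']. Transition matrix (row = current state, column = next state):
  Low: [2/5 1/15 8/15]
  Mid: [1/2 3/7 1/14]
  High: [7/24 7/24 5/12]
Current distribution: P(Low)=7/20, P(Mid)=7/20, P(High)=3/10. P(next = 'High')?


P(next=High) = Σᵢ P(now=i)×P(i→High)
= 7/20×8/15 + 7/20×1/14 + 3/10×5/12
= 14/75 + 1/40 + 1/8 = 101/300

P = 101/300 ≈ 0.3367


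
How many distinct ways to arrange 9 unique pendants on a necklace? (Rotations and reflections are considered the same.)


Free circular arrangements: rotations and reflections both identified.
(n-1)!/2 = 8!/2 = 40320/2 = 20160

20160


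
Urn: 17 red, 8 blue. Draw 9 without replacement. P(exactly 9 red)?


Hypergeometric: C(17,9)×C(8,0)/C(25,9)
= 24310×1/2042975 = 26/2185

P(X=9) = 26/2185 ≈ 1.19%


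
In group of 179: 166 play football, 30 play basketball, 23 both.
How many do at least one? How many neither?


|A∪B| = 166+30-23 = 173
Neither = 179-173 = 6

At least one: 173; Neither: 6


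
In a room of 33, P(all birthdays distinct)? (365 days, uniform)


P(all different) = Π(365-i)/365 for i=0..32
= (365/365)×(364/365)×...×(333/365)
= 0.225028

P ≈ 0.2250 ≈ 22.50%


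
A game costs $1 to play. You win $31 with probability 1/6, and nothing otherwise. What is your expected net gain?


E[gain] = (31-1)×1/6 + (-1)×5/6
= 5 - 5/6 = 25/6

Expected net gain = $25/6 ≈ $4.17


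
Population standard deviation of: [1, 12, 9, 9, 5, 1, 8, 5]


Mean = 50/8 = 25/4
  (1-25/4)²=441/16
  (12-25/4)²=529/16
  (9-25/4)²=121/16
  (9-25/4)²=121/16
  (5-25/4)²=25/16
  (1-25/4)²=441/16
  (8-25/4)²=49/16
  (5-25/4)²=25/16
Σ(x-μ)² = 219/2
σ² = (219/2)/8 = 219/16

σ = √(219/16) ≈ 3.6997


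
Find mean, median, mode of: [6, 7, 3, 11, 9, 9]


Sorted: [3, 6, 7, 9, 9, 11]
Mean = 45/6 = 15/2
Median = 8
Freq: {6: 1, 7: 1, 3: 1, 11: 1, 9: 2}
Mode: [9]

Mean=15/2, Median=8, Mode=9


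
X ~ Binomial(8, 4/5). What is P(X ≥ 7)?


P(X ≥ 7) = Σ P(X=i) for i=7..8
P(X=7) = 131072/390625
P(X=8) = 65536/390625
Sum = 196608/390625

P(X ≥ 7) = 196608/390625 ≈ 50.33%


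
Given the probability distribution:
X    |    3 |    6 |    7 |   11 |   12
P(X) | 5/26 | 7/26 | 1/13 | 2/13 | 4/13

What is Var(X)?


E[X] = 211/26
E[X²] = 2031/26
Var(X) = E[X²] - (E[X])² = 2031/26 - 44521/676 = 8285/676

Var(X) = 8285/676 ≈ 12.2559


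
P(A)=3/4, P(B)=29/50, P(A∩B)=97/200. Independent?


P(A)×P(B) = 87/200
P(A∩B) = 97/200
Not equal → NOT independent

No, not independent


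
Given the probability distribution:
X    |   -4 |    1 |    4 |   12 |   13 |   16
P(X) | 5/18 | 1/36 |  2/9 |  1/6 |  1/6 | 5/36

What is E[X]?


E[X] = Σ x·P(X=x)
= (-4)×(5/18) + (1)×(1/36) + (4)×(2/9) + (12)×(1/6) + (13)×(1/6) + (16)×(5/36)
= 223/36

E[X] = 223/36


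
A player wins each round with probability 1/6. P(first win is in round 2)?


Geometric: P(X=2) = (1-p)^(k-1)×p = (5/6)^1×1/6 = 5/36

P(X=2) = 5/36 ≈ 13.89%


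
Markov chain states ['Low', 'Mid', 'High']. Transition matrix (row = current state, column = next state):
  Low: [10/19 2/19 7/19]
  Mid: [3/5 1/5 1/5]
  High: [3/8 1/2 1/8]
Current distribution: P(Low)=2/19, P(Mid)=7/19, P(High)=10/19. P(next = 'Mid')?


P(next=Mid) = Σᵢ P(now=i)×P(i→Mid)
= 2/19×2/19 + 7/19×1/5 + 10/19×1/2
= 4/361 + 7/95 + 5/19 = 628/1805

P = 628/1805 ≈ 0.3479


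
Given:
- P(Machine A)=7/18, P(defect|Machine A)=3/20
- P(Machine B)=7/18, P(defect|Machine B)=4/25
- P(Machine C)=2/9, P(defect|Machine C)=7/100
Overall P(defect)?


P(B) = Σ P(B|Aᵢ)×P(Aᵢ)
  3/20×7/18 = 7/120
  4/25×7/18 = 14/225
  7/100×2/9 = 7/450
Sum = 49/360

P(defect) = 49/360 ≈ 13.61%


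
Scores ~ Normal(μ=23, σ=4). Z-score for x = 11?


z = (x - μ)/σ = (11 - 23)/4 = -3.0

z = -3.0


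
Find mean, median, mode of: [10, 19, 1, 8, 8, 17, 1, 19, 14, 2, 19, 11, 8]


Sorted: [1, 1, 2, 8, 8, 8, 10, 11, 14, 17, 19, 19, 19]
Mean = 137/13
Median = 10
Freq: {10: 1, 19: 3, 1: 2, 8: 3, 17: 1, 14: 1, 2: 1, 11: 1}
Mode: [8, 19]

Mean=137/13, Median=10, Mode=[8, 19]


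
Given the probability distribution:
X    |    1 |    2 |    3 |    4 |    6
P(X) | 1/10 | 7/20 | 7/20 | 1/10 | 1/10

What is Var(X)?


E[X] = 57/20
E[X²] = 197/20
Var(X) = E[X²] - (E[X])² = 197/20 - 3249/400 = 691/400

Var(X) = 691/400 ≈ 1.7275


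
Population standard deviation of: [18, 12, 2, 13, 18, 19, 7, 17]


Mean = 106/8 = 53/4
  (18-53/4)²=361/16
  (12-53/4)²=25/16
  (2-53/4)²=2025/16
  (13-53/4)²=1/16
  (18-53/4)²=361/16
  (19-53/4)²=529/16
  (7-53/4)²=625/16
  (17-53/4)²=225/16
Σ(x-μ)² = 519/2
σ² = (519/2)/8 = 519/16

σ = √(519/16) ≈ 5.6954


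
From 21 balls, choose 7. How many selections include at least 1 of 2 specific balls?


Complement: C(21,7) - C(19,7) = 116280 - 50388 = 65892

65892


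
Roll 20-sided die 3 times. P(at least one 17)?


P(no 17)^3 = (19/20)^3 = 6859/8000
P(≥1) = 1 - 6859/8000 = 1141/8000

P = 1141/8000 ≈ 14.26%


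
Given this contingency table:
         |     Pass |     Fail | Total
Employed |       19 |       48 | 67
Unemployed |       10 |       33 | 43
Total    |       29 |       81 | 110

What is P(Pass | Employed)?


P(Pass | Employed) = 19/(19+48) = 19/67

P(Pass|Employed) = 19/67 ≈ 28.36%


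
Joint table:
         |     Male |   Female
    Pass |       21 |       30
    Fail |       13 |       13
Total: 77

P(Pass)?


P(Pass) = (21+30)/77 = 51/77

P(Pass) = 51/77 ≈ 66.23%


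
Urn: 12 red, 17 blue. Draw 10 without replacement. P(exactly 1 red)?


Hypergeometric: C(12,1)×C(17,9)/C(29,10)
= 12×24310/20030010 = 68/4669

P(X=1) = 68/4669 ≈ 1.46%


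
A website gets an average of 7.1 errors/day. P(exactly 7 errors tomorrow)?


Poisson(λ=7.1): P(X=7) = e^(-λ)×λ^k/k!
= e^(-7.1) × 7.1^7 / 7!
≈ 0.0008251049233 × 909512.015839 / 5040 ≈ 0.148897

P(X=7) ≈ 0.148897 ≈ 14.89%


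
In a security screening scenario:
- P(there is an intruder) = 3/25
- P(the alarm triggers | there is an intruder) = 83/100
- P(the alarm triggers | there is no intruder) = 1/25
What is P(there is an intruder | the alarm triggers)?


Using Bayes' theorem:
P(A|B) = P(B|A)·P(A) / P(B)

P(the alarm triggers) = 83/100 × 3/25 + 1/25 × 22/25
= 249/2500 + 22/625 = 337/2500

P(there is an intruder|the alarm triggers) = (249/2500) / (337/2500) = 249/337

P(there is an intruder|the alarm triggers) = 249/337 ≈ 73.89%
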